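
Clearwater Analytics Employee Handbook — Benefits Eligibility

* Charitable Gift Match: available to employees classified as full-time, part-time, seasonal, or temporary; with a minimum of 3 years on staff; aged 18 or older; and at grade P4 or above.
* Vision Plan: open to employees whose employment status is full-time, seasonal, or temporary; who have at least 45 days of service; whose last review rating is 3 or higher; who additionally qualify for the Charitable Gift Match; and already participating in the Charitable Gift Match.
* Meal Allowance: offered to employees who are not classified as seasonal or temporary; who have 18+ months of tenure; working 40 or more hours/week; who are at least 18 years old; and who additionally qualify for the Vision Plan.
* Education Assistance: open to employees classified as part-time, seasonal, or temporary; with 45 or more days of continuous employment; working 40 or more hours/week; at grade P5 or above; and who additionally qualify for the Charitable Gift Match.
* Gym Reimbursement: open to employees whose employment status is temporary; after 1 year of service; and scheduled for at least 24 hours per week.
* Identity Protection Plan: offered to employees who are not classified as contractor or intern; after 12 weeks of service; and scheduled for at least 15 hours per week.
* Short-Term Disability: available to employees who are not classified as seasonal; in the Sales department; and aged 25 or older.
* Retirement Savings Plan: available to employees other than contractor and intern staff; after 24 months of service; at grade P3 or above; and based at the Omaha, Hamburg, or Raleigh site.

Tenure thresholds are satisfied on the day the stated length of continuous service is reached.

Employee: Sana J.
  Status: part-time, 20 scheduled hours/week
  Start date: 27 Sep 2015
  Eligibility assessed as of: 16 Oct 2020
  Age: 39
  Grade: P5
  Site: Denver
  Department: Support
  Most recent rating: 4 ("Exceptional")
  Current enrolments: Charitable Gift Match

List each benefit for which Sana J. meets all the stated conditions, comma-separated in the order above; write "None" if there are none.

Charitable Gift Match, Identity Protection Plan

Service from 27 Sep 2015 to 16 Oct 2020: 1846 days.
Charitable Gift Match — status part-time ✓; service 1846 days ≥ 3 years (≈1095 days) ✓; age 39 ≥ 18 ✓; grade P5 ≥ P4 ✓ → eligible.
Vision Plan — status part-time ✗ (requires full-time, seasonal, or temporary) → not eligible.
Meal Allowance — status part-time ✓ (not excluded); service 1846 days ≥ 18 months (≈540 days) ✓; 20 hrs/wk < 40 ✗ → not eligible.
Education Assistance — status part-time ✓; service 1846 days ≥ 45 days ✓; 20 hrs/wk < 40 ✗ → not eligible.
Gym Reimbursement — status part-time ✗ (requires temporary) → not eligible.
Identity Protection Plan — status part-time ✓ (not excluded); service 1846 days ≥ 12 weeks (≈84 days) ✓; 20 hrs/wk ≥ 15 ✓ → eligible.
Short-Term Disability — status part-time ✓ (not excluded); dept Support ✗ → not eligible.
Retirement Savings Plan — status part-time ✓ (not excluded); service 1846 days ≥ 24 months (≈720 days) ✓; grade P5 ≥ P3 ✓; site Denver ✗ (not Omaha, Hamburg, or Raleigh) → not eligible.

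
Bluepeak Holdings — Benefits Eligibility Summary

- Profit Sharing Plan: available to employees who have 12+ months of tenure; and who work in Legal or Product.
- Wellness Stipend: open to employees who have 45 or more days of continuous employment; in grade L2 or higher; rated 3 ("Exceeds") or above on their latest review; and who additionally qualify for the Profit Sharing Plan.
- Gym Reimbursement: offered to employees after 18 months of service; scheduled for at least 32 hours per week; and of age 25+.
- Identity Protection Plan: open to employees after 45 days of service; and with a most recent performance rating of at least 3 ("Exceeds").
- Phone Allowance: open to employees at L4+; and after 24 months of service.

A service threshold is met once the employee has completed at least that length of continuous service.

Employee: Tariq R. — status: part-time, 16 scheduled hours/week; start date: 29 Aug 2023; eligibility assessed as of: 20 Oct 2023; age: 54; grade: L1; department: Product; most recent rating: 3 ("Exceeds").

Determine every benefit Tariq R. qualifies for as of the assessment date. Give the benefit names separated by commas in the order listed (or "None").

Identity Protection Plan

Service from 29 Aug 2023 to 20 Oct 2023: 52 days.
Profit Sharing Plan — service 52 days < 12 months (≈360 days) ✗ → not eligible.
Wellness Stipend — service 52 days ≥ 45 days ✓; grade L1 < L2 ✗ → not eligible.
Gym Reimbursement — service 52 days < 18 months (≈540 days) ✗ → not eligible.
Identity Protection Plan — service 52 days ≥ 45 days ✓; rating 3 ≥ 3 ✓ → eligible.
Phone Allowance — grade L1 < L4 ✗ → not eligible.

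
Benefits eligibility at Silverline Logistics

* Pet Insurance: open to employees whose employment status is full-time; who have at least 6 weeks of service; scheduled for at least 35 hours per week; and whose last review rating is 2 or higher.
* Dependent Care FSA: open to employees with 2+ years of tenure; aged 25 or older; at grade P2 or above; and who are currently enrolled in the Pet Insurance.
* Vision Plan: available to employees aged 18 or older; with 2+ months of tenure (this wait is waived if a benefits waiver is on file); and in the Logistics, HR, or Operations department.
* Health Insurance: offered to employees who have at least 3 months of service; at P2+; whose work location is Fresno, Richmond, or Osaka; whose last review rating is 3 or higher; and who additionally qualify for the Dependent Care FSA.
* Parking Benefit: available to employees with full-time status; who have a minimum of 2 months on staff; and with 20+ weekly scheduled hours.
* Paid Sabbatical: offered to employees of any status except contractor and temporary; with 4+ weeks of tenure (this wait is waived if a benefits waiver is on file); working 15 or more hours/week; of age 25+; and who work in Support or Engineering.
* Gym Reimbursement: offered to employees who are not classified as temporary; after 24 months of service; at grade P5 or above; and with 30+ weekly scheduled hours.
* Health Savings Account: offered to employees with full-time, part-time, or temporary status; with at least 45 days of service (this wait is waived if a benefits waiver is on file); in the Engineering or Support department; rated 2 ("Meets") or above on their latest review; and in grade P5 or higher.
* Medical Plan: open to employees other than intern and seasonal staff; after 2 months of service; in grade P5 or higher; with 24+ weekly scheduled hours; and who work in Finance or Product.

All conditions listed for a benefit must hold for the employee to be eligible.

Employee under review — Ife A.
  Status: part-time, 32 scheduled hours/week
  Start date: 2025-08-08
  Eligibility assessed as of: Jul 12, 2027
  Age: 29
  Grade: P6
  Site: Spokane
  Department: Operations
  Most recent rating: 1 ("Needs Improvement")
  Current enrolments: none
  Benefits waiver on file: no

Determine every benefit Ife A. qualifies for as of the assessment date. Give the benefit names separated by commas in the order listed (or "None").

Vision Plan

Service from 2025-08-08 to Jul 12, 2027: 703 days.
Pet Insurance — status part-time ✗ (requires full-time) → not eligible.
Dependent Care FSA — service 703 days < 2 years (≈730 days) ✗ → not eligible.
Vision Plan — age 29 ≥ 18 ✓; no waiver, service 703 days ≥ 2 months (≈60 days) ✓; dept Operations ✓ → eligible.
Health Insurance — service 703 days ≥ 3 months (≈90 days) ✓; grade P6 ≥ P2 ✓; site Spokane ✗ (not Fresno, Richmond, or Osaka) → not eligible.
Parking Benefit — status part-time ✗ (requires full-time) → not eligible.
Paid Sabbatical — status part-time ✓ (not excluded); no waiver, service 703 days ≥ 4 weeks (≈28 days) ✓; 32 hrs/wk ≥ 15 ✓; age 29 ≥ 25 ✓; dept Operations ✗ → not eligible.
Gym Reimbursement — status part-time ✓ (not excluded); service 703 days < 24 months (≈720 days) ✗ → not eligible.
Health Savings Account — status part-time ✓; no waiver, service 703 days ≥ 45 days ✓; dept Operations ✗ → not eligible.
Medical Plan — status part-time ✓ (not excluded); service 703 days ≥ 2 months (≈60 days) ✓; grade P6 ≥ P5 ✓; 32 hrs/wk ≥ 24 ✓; dept Operations ✗ → not eligible.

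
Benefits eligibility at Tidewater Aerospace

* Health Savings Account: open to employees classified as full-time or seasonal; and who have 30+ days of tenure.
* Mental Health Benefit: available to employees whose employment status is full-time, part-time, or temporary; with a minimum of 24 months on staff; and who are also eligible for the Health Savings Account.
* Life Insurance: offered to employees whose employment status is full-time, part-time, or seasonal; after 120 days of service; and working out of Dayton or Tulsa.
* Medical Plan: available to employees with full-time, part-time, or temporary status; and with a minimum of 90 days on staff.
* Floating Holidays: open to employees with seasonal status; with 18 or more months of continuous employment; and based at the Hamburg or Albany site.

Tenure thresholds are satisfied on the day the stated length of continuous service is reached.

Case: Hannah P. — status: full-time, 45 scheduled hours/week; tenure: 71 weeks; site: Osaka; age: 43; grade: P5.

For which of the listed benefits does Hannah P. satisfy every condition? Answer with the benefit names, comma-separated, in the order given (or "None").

Health Savings Account, Medical Plan

Health Savings Account — status full-time ✓; service 71 weeks ≥ 30 days ✓ → eligible.
Mental Health Benefit — status full-time ✓; service 71 weeks < 24 months (≈720 days) ✗ → not eligible.
Life Insurance — status full-time ✓; service 71 weeks ≥ 120 days ✓; site Osaka ✗ (not Dayton or Tulsa) → not eligible.
Medical Plan — status full-time ✓; service 71 weeks ≥ 90 days ✓ → eligible.
Floating Holidays — status full-time ✗ (requires seasonal) → not eligible.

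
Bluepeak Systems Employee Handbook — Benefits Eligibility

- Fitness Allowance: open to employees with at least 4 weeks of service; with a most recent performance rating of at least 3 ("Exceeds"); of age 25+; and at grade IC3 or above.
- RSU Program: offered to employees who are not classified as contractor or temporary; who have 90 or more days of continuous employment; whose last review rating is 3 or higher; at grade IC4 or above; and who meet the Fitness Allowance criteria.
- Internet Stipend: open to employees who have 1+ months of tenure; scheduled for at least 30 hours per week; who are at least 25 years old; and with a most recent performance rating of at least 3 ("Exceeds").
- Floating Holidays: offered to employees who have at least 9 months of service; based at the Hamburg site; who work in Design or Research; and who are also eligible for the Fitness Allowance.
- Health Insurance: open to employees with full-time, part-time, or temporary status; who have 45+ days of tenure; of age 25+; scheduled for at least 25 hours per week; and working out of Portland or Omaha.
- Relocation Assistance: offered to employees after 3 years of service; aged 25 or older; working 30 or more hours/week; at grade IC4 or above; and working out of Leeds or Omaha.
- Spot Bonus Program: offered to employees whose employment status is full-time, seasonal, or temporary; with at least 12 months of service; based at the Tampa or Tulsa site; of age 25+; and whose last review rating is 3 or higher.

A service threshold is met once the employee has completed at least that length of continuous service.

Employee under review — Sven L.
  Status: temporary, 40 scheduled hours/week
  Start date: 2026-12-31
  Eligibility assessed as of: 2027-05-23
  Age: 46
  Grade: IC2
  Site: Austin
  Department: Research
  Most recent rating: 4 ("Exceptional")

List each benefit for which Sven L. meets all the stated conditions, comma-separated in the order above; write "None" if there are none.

Internet Stipend

Service from 2026-12-31 to 2027-05-23: 143 days.
Fitness Allowance — service 143 days ≥ 4 weeks (≈28 days) ✓; rating 4 ≥ 3 ✓; age 46 ≥ 25 ✓; grade IC2 < IC3 ✗ → not eligible.
RSU Program — status temporary ✗ (excluded) → not eligible.
Internet Stipend — service 143 days ≥ 1 month (≈30 days) ✓; 40 hrs/wk ≥ 30 ✓; age 46 ≥ 25 ✓; rating 4 ≥ 3 ✓ → eligible.
Floating Holidays — service 143 days < 9 months (≈270 days) ✗ → not eligible.
Health Insurance — status temporary ✓; service 143 days ≥ 45 days ✓; age 46 ≥ 25 ✓; 40 hrs/wk ≥ 25 ✓; site Austin ✗ (not Portland or Omaha) → not eligible.
Relocation Assistance — service 143 days < 3 years (≈1095 days) ✗ → not eligible.
Spot Bonus Program — status temporary ✓; service 143 days < 12 months (≈360 days) ✗ → not eligible.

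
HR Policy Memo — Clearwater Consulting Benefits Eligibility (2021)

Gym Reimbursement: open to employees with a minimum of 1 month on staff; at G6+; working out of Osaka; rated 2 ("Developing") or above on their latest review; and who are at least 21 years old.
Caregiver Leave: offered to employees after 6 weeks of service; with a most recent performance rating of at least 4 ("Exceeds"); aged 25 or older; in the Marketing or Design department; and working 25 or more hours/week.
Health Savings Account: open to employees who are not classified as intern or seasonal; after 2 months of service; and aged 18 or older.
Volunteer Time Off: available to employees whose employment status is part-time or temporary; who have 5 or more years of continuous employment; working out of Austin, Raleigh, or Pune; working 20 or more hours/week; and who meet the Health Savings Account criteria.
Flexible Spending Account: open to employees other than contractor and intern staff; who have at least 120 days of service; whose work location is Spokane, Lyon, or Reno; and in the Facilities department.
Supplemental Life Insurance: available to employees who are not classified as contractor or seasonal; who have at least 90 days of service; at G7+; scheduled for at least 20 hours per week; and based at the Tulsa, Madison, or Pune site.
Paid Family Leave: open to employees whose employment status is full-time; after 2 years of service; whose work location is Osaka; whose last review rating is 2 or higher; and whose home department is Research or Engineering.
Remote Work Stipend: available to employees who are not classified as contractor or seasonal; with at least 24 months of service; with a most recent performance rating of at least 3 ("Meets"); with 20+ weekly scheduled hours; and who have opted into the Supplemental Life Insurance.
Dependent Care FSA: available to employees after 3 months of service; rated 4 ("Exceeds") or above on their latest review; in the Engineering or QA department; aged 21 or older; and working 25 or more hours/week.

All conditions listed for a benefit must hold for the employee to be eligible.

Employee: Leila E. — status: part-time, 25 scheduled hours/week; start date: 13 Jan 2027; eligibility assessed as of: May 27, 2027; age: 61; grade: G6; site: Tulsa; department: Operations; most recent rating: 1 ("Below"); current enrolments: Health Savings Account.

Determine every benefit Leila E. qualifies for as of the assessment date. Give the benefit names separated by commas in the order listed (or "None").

Health Savings Account

Service from 13 Jan 2027 to May 27, 2027: 134 days.
Gym Reimbursement — service 134 days ≥ 1 month (≈30 days) ✓; grade G6 ≥ G6 ✓; site Tulsa ✗ (not Osaka) → not eligible.
Caregiver Leave — service 134 days ≥ 6 weeks (≈42 days) ✓; rating 1 < 4 ✗ → not eligible.
Health Savings Account — status part-time ✓ (not excluded); service 134 days ≥ 2 months (≈60 days) ✓; age 61 ≥ 18 ✓ → eligible.
Volunteer Time Off — status part-time ✓; service 134 days < 5 years (≈1825 days) ✗ → not eligible.
Flexible Spending Account — status part-time ✓ (not excluded); service 134 days ≥ 120 days ✓; site Tulsa ✗ (not Spokane, Lyon, or Reno) → not eligible.
Supplemental Life Insurance — status part-time ✓ (not excluded); service 134 days ≥ 90 days ✓; grade G6 < G7 ✗ → not eligible.
Paid Family Leave — status part-time ✗ (requires full-time) → not eligible.
Remote Work Stipend — status part-time ✓ (not excluded); service 134 days < 24 months (≈720 days) ✗ → not eligible.
Dependent Care FSA — service 134 days ≥ 3 months (≈90 days) ✓; rating 1 < 4 ✗ → not eligible.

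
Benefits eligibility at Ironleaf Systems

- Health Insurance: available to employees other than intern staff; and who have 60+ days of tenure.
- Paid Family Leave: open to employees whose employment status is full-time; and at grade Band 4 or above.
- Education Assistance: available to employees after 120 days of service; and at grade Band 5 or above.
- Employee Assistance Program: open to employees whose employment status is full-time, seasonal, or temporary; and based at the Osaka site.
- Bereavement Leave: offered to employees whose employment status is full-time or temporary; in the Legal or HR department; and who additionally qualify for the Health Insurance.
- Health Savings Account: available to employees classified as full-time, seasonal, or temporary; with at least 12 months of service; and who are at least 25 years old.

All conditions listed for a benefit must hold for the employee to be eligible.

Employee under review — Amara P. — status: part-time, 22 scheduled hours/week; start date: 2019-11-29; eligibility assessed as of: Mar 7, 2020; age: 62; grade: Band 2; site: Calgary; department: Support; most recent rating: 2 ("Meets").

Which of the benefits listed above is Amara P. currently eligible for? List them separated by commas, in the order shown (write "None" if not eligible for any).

Health Insurance

Service from 2019-11-29 to Mar 7, 2020: 99 days.
Health Insurance — status part-time ✓ (not excluded); service 99 days ≥ 60 days ✓ → eligible.
Paid Family Leave — status part-time ✗ (requires full-time) → not eligible.
Education Assistance — service 99 days < 120 days ✗ → not eligible.
Employee Assistance Program — status part-time ✗ (requires full-time, seasonal, or temporary) → not eligible.
Bereavement Leave — status part-time ✗ (requires full-time or temporary) → not eligible.
Health Savings Account — status part-time ✗ (requires full-time, seasonal, or temporary) → not eligible.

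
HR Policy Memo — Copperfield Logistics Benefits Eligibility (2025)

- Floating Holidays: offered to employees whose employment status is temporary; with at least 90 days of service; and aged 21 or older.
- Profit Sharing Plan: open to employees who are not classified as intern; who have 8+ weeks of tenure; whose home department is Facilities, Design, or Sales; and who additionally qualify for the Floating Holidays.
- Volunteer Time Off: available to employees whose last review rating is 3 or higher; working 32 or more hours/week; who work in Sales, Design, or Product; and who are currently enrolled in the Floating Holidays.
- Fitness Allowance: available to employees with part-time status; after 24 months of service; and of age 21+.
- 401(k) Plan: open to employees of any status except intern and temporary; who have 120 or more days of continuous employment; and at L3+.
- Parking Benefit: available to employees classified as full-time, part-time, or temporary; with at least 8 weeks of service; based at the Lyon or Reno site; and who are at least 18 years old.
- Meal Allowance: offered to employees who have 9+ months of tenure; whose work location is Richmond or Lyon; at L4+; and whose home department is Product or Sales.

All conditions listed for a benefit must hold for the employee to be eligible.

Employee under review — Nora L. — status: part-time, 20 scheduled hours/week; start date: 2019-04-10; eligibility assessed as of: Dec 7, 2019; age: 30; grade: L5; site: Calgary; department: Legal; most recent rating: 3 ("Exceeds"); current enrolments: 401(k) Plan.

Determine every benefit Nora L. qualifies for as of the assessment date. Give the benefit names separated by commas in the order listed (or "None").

401(k) Plan

Service from 2019-04-10 to Dec 7, 2019: 241 days.
Floating Holidays — status part-time ✗ (requires temporary) → not eligible.
Profit Sharing Plan — status part-time ✓ (not excluded); service 241 days ≥ 8 weeks (≈56 days) ✓; dept Legal ✗ → not eligible.
Volunteer Time Off — rating 3 ≥ 3 ✓; 20 hrs/wk < 32 ✗ → not eligible.
Fitness Allowance — status part-time ✓; service 241 days < 24 months (≈720 days) ✗ → not eligible.
401(k) Plan — status part-time ✓ (not excluded); service 241 days ≥ 120 days ✓; grade L5 ≥ L3 ✓ → eligible.
Parking Benefit — status part-time ✓; service 241 days ≥ 8 weeks (≈56 days) ✓; site Calgary ✗ (not Lyon or Reno) → not eligible.
Meal Allowance — service 241 days < 9 months (≈270 days) ✗ → not eligible.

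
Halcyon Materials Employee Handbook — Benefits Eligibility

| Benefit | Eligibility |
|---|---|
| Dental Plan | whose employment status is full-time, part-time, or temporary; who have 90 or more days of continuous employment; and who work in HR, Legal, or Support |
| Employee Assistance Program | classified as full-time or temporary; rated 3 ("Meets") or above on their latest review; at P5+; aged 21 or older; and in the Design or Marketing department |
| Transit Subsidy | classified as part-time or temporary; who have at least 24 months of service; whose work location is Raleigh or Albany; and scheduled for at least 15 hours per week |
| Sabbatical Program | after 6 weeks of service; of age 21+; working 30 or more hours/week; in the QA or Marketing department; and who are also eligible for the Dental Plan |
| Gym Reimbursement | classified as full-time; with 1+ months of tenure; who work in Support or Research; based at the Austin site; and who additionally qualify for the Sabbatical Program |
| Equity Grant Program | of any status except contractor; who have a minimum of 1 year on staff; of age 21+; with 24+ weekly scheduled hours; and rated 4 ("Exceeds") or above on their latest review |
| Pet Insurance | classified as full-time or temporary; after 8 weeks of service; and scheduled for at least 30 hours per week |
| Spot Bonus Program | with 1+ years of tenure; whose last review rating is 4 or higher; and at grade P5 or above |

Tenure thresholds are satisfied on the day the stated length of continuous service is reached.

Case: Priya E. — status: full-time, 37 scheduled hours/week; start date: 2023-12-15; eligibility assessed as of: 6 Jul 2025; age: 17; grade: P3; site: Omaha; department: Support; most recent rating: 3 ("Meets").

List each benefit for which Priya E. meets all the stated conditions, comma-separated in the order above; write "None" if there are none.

Service from 2023-12-15 to 6 Jul 2025: 569 days.
Dental Plan — status full-time ✓; service 569 days ≥ 90 days ✓; dept Support ✓ → eligible.
Employee Assistance Program — status full-time ✓; rating 3 ≥ 3 ✓; grade P3 < P5 ✗ → not eligible.
Transit Subsidy — status full-time ✗ (requires part-time or temporary) → not eligible.
Sabbatical Program — service 569 days ≥ 6 weeks (≈42 days) ✓; age 17 < 21 ✗ → not eligible.
Gym Reimbursement — status full-time ✓; service 569 days ≥ 1 month (≈30 days) ✓; dept Support ✓; site Omaha ✗ (not Austin) → not eligible.
Equity Grant Program — status full-time ✓ (not excluded); service 569 days ≥ 1 year (≈365 days) ✓; age 17 < 21 ✗ → not eligible.
Pet Insurance — status full-time ✓; service 569 days ≥ 8 weeks (≈56 days) ✓; 37 hrs/wk ≥ 30 ✓ → eligible.
Spot Bonus Program — service 569 days ≥ 1 year (≈365 days) ✓; rating 3 < 4 ✗ → not eligible.

Dental Plan, Pet Insurance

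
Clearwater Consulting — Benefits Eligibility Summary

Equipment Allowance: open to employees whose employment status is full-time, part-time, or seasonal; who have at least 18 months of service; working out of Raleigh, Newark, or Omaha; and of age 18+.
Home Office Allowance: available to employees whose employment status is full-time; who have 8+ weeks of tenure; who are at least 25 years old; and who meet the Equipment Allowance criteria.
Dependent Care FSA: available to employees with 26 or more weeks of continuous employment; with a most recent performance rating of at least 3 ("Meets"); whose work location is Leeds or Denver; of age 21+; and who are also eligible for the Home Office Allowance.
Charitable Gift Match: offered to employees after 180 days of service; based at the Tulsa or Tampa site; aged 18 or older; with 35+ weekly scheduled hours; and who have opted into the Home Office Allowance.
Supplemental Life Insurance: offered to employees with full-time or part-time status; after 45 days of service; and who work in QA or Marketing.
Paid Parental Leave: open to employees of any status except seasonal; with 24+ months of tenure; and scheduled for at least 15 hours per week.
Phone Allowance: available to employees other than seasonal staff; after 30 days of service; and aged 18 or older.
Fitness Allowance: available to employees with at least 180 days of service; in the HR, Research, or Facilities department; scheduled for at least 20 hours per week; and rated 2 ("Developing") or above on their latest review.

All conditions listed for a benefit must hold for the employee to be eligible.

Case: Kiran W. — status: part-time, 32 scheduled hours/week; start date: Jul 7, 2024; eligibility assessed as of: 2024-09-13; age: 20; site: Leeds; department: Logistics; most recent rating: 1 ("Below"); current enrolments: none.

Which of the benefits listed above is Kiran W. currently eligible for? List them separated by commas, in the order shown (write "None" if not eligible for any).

Service from Jul 7, 2024 to 2024-09-13: 68 days.
Equipment Allowance — status part-time ✓; service 68 days < 18 months (≈540 days) ✗ → not eligible.
Home Office Allowance — status part-time ✗ (requires full-time) → not eligible.
Dependent Care FSA — service 68 days < 26 weeks (≈182 days) ✗ → not eligible.
Charitable Gift Match — service 68 days < 180 days ✗ → not eligible.
Supplemental Life Insurance — status part-time ✓; service 68 days ≥ 45 days ✓; dept Logistics ✗ → not eligible.
Paid Parental Leave — status part-time ✓ (not excluded); service 68 days < 24 months (≈720 days) ✗ → not eligible.
Phone Allowance — status part-time ✓ (not excluded); service 68 days ≥ 30 days ✓; age 20 ≥ 18 ✓ → eligible.
Fitness Allowance — service 68 days < 180 days ✗ → not eligible.

Phone Allowance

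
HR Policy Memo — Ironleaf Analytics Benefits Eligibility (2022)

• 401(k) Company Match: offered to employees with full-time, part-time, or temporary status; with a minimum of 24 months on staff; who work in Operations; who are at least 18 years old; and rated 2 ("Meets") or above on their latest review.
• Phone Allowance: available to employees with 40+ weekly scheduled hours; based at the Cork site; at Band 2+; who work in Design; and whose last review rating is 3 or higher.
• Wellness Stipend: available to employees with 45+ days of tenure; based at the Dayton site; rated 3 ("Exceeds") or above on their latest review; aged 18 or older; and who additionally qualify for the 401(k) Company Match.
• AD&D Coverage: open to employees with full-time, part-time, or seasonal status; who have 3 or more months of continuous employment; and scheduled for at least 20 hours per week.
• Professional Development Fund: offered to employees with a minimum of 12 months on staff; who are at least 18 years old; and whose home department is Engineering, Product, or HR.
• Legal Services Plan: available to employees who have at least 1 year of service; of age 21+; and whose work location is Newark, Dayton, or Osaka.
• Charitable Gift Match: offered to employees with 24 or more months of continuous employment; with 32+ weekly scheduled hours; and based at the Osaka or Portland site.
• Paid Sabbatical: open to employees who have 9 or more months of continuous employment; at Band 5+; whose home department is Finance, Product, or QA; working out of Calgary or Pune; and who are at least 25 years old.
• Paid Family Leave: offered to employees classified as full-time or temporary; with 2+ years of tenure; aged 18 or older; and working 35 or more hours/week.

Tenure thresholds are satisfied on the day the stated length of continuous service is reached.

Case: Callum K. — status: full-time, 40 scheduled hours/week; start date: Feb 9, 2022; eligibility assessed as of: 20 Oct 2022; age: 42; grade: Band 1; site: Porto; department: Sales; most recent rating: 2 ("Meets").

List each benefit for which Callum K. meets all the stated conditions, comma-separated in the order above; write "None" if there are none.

Service from Feb 9, 2022 to 20 Oct 2022: 253 days.
401(k) Company Match — status full-time ✓; service 253 days < 24 months (≈720 days) ✗ → not eligible.
Phone Allowance — 40 hrs/wk ≥ 40 ✓; site Porto ✗ (not Cork) → not eligible.
Wellness Stipend — service 253 days ≥ 45 days ✓; site Porto ✗ (not Dayton) → not eligible.
AD&D Coverage — status full-time ✓; service 253 days ≥ 3 months (≈90 days) ✓; 40 hrs/wk ≥ 20 ✓ → eligible.
Professional Development Fund — service 253 days < 12 months (≈360 days) ✗ → not eligible.
Legal Services Plan — service 253 days < 1 year (≈365 days) ✗ → not eligible.
Charitable Gift Match — service 253 days < 24 months (≈720 days) ✗ → not eligible.
Paid Sabbatical — service 253 days < 9 months (≈270 days) ✗ → not eligible.
Paid Family Leave — status full-time ✓; service 253 days < 2 years (≈730 days) ✗ → not eligible.

AD&D Coverage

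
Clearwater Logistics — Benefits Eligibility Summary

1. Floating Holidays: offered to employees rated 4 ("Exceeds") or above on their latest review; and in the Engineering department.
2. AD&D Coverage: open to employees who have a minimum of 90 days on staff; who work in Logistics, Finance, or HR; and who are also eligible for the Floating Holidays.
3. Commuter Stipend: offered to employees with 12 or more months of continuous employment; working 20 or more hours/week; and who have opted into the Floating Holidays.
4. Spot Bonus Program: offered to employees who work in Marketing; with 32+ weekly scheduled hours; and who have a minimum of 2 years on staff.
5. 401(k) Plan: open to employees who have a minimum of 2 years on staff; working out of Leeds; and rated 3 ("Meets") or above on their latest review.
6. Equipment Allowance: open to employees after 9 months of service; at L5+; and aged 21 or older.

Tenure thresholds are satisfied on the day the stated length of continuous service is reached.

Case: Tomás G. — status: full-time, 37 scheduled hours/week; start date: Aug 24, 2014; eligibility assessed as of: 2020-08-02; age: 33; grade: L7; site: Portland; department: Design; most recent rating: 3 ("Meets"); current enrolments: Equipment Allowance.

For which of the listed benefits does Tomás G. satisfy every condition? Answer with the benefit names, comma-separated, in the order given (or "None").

Equipment Allowance

Service from Aug 24, 2014 to 2020-08-02: 2170 days.
Floating Holidays — rating 3 < 4 ✗ → not eligible.
AD&D Coverage — service 2170 days ≥ 90 days ✓; dept Design ✗ → not eligible.
Commuter Stipend — service 2170 days ≥ 12 months (≈360 days) ✓; 37 hrs/wk ≥ 20 ✓; not enrolled in Floating Holidays ✗ → not eligible.
Spot Bonus Program — dept Design ✗ → not eligible.
401(k) Plan — service 2170 days ≥ 2 years (≈730 days) ✓; site Portland ✗ (not Leeds) → not eligible.
Equipment Allowance — service 2170 days ≥ 9 months (≈270 days) ✓; grade L7 ≥ L5 ✓; age 33 ≥ 21 ✓ → eligible.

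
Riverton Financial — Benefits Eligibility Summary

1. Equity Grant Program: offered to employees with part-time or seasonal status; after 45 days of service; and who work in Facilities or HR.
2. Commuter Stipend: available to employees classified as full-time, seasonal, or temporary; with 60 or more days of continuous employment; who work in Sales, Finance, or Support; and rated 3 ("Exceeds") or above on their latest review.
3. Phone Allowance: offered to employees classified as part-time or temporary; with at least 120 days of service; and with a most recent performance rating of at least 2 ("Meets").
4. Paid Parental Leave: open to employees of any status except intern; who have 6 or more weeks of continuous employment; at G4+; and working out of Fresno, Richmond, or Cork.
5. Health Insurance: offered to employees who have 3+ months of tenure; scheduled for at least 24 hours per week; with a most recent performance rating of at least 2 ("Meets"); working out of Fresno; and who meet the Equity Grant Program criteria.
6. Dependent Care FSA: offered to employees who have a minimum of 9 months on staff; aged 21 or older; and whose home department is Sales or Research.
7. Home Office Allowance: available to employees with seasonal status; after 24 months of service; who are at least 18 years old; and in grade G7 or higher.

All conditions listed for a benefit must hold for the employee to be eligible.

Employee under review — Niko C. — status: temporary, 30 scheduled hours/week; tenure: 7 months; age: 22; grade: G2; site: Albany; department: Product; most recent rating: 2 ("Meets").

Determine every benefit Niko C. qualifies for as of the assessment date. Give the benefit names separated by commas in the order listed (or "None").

Equity Grant Program — status temporary ✗ (requires part-time or seasonal) → not eligible.
Commuter Stipend — status temporary ✓; service 7 months ≥ 60 days ✓; dept Product ✗ → not eligible.
Phone Allowance — status temporary ✓; service 7 months ≥ 120 days ✓; rating 2 ≥ 2 ✓ → eligible.
Paid Parental Leave — status temporary ✓ (not excluded); service 7 months ≥ 6 weeks (≈42 days) ✓; grade G2 < G4 ✗ → not eligible.
Health Insurance — service 7 months ≥ 3 months ✓; 30 hrs/wk ≥ 24 ✓; rating 2 ≥ 2 ✓; site Albany ✗ (not Fresno) → not eligible.
Dependent Care FSA — service 7 months < 9 months ✗ → not eligible.
Home Office Allowance — status temporary ✗ (requires seasonal) → not eligible.

Phone Allowance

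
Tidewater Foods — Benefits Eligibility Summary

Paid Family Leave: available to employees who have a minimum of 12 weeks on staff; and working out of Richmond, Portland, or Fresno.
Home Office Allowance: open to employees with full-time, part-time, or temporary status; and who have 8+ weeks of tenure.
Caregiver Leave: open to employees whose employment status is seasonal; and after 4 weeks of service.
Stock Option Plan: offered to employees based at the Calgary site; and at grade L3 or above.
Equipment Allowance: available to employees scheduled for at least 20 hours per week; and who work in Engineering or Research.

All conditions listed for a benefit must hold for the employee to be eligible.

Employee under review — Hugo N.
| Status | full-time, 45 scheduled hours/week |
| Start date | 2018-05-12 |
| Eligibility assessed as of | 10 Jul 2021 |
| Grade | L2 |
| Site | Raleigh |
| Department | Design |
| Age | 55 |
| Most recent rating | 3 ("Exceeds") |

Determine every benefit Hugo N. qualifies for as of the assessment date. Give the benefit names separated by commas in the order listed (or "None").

Service from 2018-05-12 to 10 Jul 2021: 1155 days.
Paid Family Leave — service 1155 days ≥ 12 weeks (≈84 days) ✓; site Raleigh ✗ (not Richmond, Portland, or Fresno) → not eligible.
Home Office Allowance — status full-time ✓; service 1155 days ≥ 8 weeks (≈56 days) ✓ → eligible.
Caregiver Leave — status full-time ✗ (requires seasonal) → not eligible.
Stock Option Plan — site Raleigh ✗ (not Calgary) → not eligible.
Equipment Allowance — 45 hrs/wk ≥ 20 ✓; dept Design ✗ → not eligible.

Home Office Allowance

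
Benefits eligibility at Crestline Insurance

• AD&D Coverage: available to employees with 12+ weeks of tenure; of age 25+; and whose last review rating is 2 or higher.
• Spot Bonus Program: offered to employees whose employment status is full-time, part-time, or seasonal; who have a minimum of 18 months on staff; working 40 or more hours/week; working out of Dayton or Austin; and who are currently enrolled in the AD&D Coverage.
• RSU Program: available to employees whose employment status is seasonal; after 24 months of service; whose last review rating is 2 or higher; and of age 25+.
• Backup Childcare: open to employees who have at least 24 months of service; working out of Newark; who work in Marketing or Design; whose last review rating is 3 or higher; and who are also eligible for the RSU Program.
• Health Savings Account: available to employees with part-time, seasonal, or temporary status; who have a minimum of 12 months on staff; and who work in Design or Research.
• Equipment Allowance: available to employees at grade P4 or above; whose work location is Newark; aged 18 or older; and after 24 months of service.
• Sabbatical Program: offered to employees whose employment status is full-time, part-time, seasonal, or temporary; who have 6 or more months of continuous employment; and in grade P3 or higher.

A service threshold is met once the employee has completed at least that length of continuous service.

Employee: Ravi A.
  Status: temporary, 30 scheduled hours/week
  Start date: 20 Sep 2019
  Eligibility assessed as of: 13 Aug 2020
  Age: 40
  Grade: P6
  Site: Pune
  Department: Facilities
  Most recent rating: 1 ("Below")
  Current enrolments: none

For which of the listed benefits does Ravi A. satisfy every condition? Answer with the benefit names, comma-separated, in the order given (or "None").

Sabbatical Program

Service from 20 Sep 2019 to 13 Aug 2020: 328 days.
AD&D Coverage — service 328 days ≥ 12 weeks (≈84 days) ✓; age 40 ≥ 25 ✓; rating 1 < 2 ✗ → not eligible.
Spot Bonus Program — status temporary ✗ (requires full-time, part-time, or seasonal) → not eligible.
RSU Program — status temporary ✗ (requires seasonal) → not eligible.
Backup Childcare — service 328 days < 24 months (≈720 days) ✗ → not eligible.
Health Savings Account — status temporary ✓; service 328 days < 12 months (≈360 days) ✗ → not eligible.
Equipment Allowance — grade P6 ≥ P4 ✓; site Pune ✗ (not Newark) → not eligible.
Sabbatical Program — status temporary ✓; service 328 days ≥ 6 months (≈180 days) ✓; grade P6 ≥ P3 ✓ → eligible.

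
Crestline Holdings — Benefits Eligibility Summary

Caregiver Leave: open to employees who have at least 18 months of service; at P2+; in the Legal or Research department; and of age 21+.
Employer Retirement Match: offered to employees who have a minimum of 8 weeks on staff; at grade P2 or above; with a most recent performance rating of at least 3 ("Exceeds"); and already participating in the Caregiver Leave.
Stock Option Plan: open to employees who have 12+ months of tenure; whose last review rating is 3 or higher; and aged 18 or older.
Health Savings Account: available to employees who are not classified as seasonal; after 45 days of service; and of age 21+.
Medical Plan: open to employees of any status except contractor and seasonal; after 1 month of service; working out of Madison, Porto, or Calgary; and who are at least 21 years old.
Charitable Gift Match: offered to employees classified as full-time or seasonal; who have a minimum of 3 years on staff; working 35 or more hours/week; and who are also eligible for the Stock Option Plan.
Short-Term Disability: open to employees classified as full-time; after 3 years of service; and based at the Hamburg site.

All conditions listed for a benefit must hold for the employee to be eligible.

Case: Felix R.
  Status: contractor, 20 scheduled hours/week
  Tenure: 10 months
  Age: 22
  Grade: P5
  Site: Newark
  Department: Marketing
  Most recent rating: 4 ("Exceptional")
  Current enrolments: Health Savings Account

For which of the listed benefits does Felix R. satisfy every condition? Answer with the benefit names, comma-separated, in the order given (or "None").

Caregiver Leave — service 10 months < 18 months ✗ → not eligible.
Employer Retirement Match — service 10 months ≥ 8 weeks (≈56 days) ✓; grade P5 ≥ P2 ✓; rating 4 ≥ 3 ✓; not enrolled in Caregiver Leave ✗ → not eligible.
Stock Option Plan — service 10 months < 12 months ✗ → not eligible.
Health Savings Account — status contractor ✓ (not excluded); service 10 months ≥ 45 days ✓; age 22 ≥ 21 ✓ → eligible.
Medical Plan — status contractor ✗ (excluded) → not eligible.
Charitable Gift Match — status contractor ✗ (requires full-time or seasonal) → not eligible.
Short-Term Disability — status contractor ✗ (requires full-time) → not eligible.

Health Savings Account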